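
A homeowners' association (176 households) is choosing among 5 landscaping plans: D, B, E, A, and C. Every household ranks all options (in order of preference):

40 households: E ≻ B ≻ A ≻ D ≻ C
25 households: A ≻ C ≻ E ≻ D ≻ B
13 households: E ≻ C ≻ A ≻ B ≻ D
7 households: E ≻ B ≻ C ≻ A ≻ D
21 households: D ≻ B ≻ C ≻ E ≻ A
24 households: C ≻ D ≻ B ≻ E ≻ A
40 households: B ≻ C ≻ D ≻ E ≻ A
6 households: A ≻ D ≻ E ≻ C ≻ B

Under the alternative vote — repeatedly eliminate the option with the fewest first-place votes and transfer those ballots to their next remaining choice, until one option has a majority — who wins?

Round 1: D 21, B 40, E 60, A 31, C 24. Eliminate D.
Round 2: B 61, E 60, A 31, C 24. Eliminate C.
Round 3: B 85, E 60, A 31. Eliminate A.
Round 4: B 85, E 91. E has a majority.

E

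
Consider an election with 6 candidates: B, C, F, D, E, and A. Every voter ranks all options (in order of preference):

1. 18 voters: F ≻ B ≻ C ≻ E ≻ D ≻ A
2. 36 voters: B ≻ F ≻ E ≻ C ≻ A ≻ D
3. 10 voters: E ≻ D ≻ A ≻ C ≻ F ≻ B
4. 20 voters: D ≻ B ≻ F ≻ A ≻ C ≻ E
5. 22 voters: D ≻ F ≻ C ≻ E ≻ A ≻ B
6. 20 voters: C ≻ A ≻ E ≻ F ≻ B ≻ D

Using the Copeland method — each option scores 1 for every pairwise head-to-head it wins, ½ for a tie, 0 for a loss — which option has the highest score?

B: beats C, D, E, and A; loses to F → score 4.
C: beats D, E, and A; loses to B and F → score 3.
F: beats B, C, D, E, and A → score 5.
D: beats A; loses to B, C, F, and E → score 1.
E: beats D and A; loses to B, C, and F → score 2.
A: loses to B, C, F, D, and E → score 0.
F has the best pairwise record.

F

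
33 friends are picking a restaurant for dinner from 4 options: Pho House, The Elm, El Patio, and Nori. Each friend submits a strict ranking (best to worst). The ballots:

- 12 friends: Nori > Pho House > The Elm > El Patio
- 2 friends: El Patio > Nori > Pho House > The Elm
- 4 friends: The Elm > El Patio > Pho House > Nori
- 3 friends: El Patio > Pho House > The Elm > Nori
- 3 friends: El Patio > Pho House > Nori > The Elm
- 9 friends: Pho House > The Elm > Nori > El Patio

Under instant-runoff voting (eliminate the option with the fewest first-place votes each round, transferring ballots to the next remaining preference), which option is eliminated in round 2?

Round 1: Pho House 9, The Elm 4, El Patio 8, Nori 12. Eliminate The Elm.
Round 2: Pho House 9, El Patio 12, Nori 12. Eliminate Pho House.

Pho House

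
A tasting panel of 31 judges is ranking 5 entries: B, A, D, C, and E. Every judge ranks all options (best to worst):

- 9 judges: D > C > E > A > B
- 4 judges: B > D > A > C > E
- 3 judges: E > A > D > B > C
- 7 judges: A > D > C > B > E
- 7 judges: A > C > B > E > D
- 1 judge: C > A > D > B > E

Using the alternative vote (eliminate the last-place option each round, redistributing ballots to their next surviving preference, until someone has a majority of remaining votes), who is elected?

Round 1: B 4, A 14, D 9, C 1, E 3. Eliminate C.
Round 2: B 4, A 15, D 9, E 3. Eliminate E.
Round 3: B 4, A 18, D 9. A has a majority.

A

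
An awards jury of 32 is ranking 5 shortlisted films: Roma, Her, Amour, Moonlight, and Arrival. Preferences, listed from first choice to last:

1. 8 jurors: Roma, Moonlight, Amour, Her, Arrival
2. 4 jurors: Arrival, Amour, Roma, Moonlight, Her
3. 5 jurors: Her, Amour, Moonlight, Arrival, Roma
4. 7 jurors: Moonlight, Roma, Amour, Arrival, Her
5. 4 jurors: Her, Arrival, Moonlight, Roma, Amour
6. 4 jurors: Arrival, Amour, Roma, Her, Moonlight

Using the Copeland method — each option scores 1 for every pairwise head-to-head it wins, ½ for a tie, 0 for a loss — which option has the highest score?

Moonlight

Roma: beats Her and Amour; ties Moonlight; loses to Arrival → score 2.5.
Her: beats Arrival; loses to Roma, Amour, and Moonlight → score 1.
Amour: beats Her and Arrival; loses to Roma and Moonlight → score 2.
Moonlight: beats Her, Amour, and Arrival; ties Roma → score 3.5.
Arrival: beats Roma; loses to Her, Amour, and Moonlight → score 1.
Moonlight has the best pairwise record.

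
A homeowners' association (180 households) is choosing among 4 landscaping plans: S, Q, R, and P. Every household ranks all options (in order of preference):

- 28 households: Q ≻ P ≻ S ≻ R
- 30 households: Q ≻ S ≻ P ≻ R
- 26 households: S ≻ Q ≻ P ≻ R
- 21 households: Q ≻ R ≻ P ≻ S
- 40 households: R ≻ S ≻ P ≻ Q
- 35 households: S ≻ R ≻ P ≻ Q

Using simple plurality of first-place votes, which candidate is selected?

Q

First-place votes: S 61, Q 79, R 40, P 0.
Q has the most first-place votes.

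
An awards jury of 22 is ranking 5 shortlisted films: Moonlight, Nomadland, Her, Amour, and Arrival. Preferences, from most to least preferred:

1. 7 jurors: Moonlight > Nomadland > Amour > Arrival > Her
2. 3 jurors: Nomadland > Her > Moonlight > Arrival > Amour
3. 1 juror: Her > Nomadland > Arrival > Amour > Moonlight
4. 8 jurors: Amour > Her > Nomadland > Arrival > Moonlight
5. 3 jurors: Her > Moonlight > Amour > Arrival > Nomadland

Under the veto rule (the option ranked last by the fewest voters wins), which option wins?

Arrival

Last-place votes: Moonlight 9, Nomadland 3, Her 7, Amour 3, Arrival 0.
Arrival is ranked last by the fewest voters, so Arrival wins.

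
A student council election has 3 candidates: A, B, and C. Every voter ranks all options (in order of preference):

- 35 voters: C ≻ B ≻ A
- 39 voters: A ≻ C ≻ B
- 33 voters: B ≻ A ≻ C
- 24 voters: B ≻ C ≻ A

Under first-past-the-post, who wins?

First-place votes: A 39, B 57, C 35.
B has the most first-place votes.

B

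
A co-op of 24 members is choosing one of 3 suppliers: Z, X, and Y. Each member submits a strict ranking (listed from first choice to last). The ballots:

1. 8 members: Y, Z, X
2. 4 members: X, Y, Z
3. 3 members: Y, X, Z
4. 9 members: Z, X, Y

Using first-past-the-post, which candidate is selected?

First-place votes: Z 9, X 4, Y 11.
Y has the most first-place votes.

Y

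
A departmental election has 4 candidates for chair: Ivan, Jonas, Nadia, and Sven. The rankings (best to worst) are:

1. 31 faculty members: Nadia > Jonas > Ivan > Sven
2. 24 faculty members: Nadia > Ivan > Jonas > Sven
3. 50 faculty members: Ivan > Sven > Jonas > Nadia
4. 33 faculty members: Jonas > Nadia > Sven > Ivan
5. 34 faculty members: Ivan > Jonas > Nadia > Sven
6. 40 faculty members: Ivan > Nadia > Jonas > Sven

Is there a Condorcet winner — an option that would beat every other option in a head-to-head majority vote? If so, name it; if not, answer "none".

Ivan vs Jonas: 148–64 for Ivan.
Ivan vs Nadia: 124–88 for Ivan.
Ivan vs Sven: 179–33 for Ivan.
Ivan beats every other option head-to-head.

Ivan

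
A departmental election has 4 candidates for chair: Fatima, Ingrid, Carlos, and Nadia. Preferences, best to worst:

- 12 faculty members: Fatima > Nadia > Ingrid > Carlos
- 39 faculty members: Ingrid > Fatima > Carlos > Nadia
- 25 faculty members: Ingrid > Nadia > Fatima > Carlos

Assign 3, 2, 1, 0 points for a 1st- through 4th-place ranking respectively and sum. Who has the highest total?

Ingrid

Fatima: 12·3 + 39·2 + 25·1 = 139
Ingrid: 12·1 + 39·3 + 25·3 = 204
Carlos: 12·0 + 39·1 + 25·0 = 39
Nadia: 12·2 + 39·0 + 25·2 = 74
Ingrid has the highest Borda score (204).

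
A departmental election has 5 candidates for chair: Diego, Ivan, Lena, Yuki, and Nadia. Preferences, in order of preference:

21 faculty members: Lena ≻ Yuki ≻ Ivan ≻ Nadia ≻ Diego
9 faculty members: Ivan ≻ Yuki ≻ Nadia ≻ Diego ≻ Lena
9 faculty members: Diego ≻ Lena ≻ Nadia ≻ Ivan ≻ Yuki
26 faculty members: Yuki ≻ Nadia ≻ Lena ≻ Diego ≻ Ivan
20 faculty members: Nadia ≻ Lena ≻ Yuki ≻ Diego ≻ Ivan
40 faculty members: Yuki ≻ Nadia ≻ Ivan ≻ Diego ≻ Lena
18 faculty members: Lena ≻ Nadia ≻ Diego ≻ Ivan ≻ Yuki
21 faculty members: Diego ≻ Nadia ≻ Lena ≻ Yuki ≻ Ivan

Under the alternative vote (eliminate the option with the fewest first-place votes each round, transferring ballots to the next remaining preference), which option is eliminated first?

Round 1: Diego 30, Ivan 9, Lena 39, Yuki 66, Nadia 20. Eliminate Ivan.

Ivan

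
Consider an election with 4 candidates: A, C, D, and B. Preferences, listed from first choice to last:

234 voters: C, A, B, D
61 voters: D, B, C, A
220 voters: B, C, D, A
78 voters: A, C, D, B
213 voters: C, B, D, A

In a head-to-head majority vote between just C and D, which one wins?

Voters preferring C to D: 745; preferring D to C: 61.
C wins the head-to-head.

C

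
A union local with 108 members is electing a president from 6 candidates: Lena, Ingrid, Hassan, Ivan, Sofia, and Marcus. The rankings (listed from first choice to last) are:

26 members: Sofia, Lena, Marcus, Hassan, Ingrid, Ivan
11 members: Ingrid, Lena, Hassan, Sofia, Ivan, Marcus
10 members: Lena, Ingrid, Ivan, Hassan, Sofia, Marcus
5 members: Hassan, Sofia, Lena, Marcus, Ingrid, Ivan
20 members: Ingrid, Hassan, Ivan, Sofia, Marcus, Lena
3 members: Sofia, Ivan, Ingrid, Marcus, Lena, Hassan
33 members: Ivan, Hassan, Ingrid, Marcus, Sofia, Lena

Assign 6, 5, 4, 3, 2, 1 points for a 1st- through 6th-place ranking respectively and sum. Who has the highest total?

Lena: 26·5 + 11·5 + 10·6 + 5·4 + 20·1 + 3·2 + 33·1 = 324
Ingrid: 26·2 + 11·6 + 10·5 + 5·2 + 20·6 + 3·4 + 33·4 = 442
Hassan: 26·3 + 11·4 + 10·3 + 5·6 + 20·5 + 3·1 + 33·5 = 450
Ivan: 26·1 + 11·2 + 10·4 + 5·1 + 20·4 + 3·5 + 33·6 = 386
Sofia: 26·6 + 11·3 + 10·2 + 5·5 + 20·3 + 3·6 + 33·2 = 378
Marcus: 26·4 + 11·1 + 10·1 + 5·3 + 20·2 + 3·3 + 33·3 = 288
Hassan has the highest Borda score (450).

Hassan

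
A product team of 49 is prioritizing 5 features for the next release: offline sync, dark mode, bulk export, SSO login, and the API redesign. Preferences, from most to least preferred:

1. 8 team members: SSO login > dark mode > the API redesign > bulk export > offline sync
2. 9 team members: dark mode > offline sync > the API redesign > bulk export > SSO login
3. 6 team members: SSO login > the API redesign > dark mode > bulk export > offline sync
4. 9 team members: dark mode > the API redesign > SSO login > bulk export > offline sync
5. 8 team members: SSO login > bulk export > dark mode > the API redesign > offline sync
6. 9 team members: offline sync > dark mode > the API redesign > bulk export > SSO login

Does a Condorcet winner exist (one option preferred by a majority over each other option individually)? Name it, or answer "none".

dark mode vs offline sync: 40–9 for dark mode.
dark mode vs bulk export: 41–8 for dark mode.
dark mode vs SSO login: 27–22 for dark mode.
dark mode vs the API redesign: 43–6 for dark mode.
dark mode beats every other option head-to-head.

dark mode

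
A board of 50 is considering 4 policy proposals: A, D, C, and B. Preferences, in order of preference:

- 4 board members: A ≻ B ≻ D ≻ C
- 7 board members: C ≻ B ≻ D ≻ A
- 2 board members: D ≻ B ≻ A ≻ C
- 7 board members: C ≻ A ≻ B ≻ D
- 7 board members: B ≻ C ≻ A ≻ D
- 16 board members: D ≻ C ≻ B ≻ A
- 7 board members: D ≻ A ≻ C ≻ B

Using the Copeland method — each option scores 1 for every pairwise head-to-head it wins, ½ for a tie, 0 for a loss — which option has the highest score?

A: loses to D, C, and B → score 0.
D: beats A and C; ties B → score 2.5.
C: beats A and B; loses to D → score 2.
B: beats A; ties D; loses to C → score 1.5.
D has the best pairwise record.

D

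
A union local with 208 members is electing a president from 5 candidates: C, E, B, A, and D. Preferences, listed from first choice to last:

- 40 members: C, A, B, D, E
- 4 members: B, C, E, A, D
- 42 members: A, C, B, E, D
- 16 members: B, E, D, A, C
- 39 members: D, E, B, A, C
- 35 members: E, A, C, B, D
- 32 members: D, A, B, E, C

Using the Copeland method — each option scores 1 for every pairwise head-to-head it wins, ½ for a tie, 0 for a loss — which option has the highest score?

A

C: beats B and D; loses to E and A → score 2.
E: beats C; loses to B, A, and D → score 1.
B: beats E and D; loses to C and A → score 2.
A: beats C, E, B, and D → score 4.
D: beats E; loses to C, B, and A → score 1.
A has the best pairwise record.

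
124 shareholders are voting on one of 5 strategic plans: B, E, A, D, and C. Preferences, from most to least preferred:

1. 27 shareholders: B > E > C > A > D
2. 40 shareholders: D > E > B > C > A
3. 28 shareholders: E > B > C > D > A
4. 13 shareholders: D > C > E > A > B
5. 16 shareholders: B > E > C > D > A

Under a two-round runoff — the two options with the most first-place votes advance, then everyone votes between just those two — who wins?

B

Round 1 first-place votes: B 43, E 28, A 0, D 53, C 0.
D and B advance.
Runoff: D is preferred to B by 53 voters; B by 71.
B wins the runoff.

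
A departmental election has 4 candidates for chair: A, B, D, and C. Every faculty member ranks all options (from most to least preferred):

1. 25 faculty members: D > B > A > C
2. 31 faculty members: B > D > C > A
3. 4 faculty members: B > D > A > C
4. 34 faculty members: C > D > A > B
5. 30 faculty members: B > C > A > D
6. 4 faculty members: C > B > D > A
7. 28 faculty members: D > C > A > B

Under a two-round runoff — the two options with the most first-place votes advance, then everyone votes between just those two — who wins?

Round 1 first-place votes: A 0, B 65, D 53, C 38.
B and D advance.
Runoff: B is preferred to D by 69 voters; D by 87.
D wins the runoff.

D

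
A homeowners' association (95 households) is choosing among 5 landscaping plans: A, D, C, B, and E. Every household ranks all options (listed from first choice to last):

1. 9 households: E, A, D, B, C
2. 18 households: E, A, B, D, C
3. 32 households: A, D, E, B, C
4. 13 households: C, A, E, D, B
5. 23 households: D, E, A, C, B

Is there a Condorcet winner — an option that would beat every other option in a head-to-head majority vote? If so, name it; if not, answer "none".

none

Checking pairwise contests:
E beats A 50–45.
A beats D 72–23.
A beats C 82–13.
A beats B 95–0.
D beats E 55–40.
Every option loses at least one head-to-head, so there is no Condorcet winner.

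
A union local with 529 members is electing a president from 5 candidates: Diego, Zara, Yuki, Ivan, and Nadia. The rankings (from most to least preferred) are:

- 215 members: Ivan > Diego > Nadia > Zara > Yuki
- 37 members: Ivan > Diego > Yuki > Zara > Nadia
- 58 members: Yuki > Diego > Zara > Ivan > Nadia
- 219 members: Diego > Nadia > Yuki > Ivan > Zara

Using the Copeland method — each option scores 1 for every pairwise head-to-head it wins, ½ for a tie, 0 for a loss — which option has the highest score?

Diego

Diego: beats Zara, Yuki, Ivan, and Nadia → score 4.
Zara: loses to Diego, Yuki, Ivan, and Nadia → score 0.
Yuki: beats Zara and Ivan; loses to Diego and Nadia → score 2.
Ivan: beats Zara and Nadia; loses to Diego and Yuki → score 2.
Nadia: beats Zara and Yuki; loses to Diego and Ivan → score 2.
Diego has the best pairwise record.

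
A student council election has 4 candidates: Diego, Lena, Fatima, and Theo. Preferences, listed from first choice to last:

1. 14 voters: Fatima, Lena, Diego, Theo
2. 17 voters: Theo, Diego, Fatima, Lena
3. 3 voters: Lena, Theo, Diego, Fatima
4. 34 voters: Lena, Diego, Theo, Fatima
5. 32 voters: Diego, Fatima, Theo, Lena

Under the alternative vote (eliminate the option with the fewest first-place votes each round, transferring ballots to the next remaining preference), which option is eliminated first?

Round 1: Diego 32, Lena 37, Fatima 14, Theo 17. Eliminate Fatima.

Fatima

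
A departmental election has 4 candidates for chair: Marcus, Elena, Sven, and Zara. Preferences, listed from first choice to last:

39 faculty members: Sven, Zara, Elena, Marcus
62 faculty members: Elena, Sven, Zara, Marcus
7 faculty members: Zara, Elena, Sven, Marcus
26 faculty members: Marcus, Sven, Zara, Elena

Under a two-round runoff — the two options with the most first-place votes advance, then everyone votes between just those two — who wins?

Round 1 first-place votes: Marcus 26, Elena 62, Sven 39, Zara 7.
Elena and Sven advance.
Runoff: Elena is preferred to Sven by 69 voters; Sven by 65.
Elena wins the runoff.

Elena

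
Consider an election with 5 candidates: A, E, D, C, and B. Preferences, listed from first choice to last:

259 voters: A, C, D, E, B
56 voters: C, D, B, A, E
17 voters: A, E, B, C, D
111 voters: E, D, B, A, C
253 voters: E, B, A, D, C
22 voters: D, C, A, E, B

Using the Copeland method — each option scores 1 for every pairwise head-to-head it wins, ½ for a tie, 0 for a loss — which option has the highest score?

E

A: beats D and C; loses to E and B → score 2.
E: beats A, D, C, and B → score 4.
D: beats C and B; loses to A and E → score 2.
C: loses to A, E, D, and B → score 0.
B: beats A and C; loses to E and D → score 2.
E has the best pairwise record.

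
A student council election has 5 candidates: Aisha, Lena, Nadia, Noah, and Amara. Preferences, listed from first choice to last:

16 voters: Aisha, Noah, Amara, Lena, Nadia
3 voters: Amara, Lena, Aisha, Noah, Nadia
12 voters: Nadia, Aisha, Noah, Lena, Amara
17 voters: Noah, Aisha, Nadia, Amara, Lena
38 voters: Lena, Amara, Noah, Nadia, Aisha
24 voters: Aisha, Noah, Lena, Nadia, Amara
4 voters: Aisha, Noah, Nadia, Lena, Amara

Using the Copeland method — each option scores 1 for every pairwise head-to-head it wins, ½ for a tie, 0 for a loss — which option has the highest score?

Aisha

Aisha: beats Lena, Nadia, Noah, and Amara → score 4.
Lena: beats Nadia and Amara; loses to Aisha and Noah → score 2.
Nadia: ties Amara; loses to Aisha, Lena, and Noah → score 0.5.
Noah: beats Lena, Nadia, and Amara; loses to Aisha → score 3.
Amara: ties Nadia; loses to Aisha, Lena, and Noah → score 0.5.
Aisha has the best pairwise record.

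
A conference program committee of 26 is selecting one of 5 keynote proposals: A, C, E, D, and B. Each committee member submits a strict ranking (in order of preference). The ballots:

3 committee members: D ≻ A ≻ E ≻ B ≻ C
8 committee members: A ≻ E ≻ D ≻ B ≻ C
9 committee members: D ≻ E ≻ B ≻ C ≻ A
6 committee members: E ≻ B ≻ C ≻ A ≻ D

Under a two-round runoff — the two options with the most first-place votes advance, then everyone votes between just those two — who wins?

A

Round 1 first-place votes: A 8, C 0, E 6, D 12, B 0.
D and A advance.
Runoff: D is preferred to A by 12 voters; A by 14.
A wins the runoff.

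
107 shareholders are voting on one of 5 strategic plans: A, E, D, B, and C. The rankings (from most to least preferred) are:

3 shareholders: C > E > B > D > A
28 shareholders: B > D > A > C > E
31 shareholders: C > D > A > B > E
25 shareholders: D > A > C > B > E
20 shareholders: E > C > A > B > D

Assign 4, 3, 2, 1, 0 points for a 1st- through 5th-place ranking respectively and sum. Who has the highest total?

D

A: 3·0 + 28·2 + 31·2 + 25·3 + 20·2 = 233
E: 3·3 + 28·0 + 31·0 + 25·0 + 20·4 = 89
D: 3·1 + 28·3 + 31·3 + 25·4 + 20·0 = 280
B: 3·2 + 28·4 + 31·1 + 25·1 + 20·1 = 194
C: 3·4 + 28·1 + 31·4 + 25·2 + 20·3 = 274
D has the highest Borda score (280).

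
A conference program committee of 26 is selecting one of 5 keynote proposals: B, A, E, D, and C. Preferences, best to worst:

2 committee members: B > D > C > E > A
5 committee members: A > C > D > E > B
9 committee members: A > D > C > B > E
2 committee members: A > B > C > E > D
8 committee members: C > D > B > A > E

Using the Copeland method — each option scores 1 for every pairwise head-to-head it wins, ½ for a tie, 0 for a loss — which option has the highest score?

A

B: beats E; loses to A, D, and C → score 1.
A: beats B, E, D, and C → score 4.
E: loses to B, A, D, and C → score 0.
D: beats B and E; loses to A and C → score 2.
C: beats B, E, and D; loses to A → score 3.
A has the best pairwise record.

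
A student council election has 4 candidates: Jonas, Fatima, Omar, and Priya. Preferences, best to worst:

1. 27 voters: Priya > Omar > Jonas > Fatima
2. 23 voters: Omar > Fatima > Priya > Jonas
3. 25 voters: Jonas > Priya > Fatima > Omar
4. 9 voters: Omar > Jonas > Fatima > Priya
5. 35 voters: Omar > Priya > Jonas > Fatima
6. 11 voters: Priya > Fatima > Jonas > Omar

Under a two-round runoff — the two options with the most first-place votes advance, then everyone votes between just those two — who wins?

Omar

Round 1 first-place votes: Jonas 25, Fatima 0, Omar 67, Priya 38.
Omar and Priya advance.
Runoff: Omar is preferred to Priya by 67 voters; Priya by 63.
Omar wins the runoff.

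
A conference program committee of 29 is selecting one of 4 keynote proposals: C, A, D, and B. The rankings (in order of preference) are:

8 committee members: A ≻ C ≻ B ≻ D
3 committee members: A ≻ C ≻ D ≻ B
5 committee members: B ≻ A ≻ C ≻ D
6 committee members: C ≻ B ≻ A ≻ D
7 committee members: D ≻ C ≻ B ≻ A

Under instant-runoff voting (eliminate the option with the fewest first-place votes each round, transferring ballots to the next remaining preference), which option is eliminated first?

Round 1: C 6, A 11, D 7, B 5. Eliminate B.

B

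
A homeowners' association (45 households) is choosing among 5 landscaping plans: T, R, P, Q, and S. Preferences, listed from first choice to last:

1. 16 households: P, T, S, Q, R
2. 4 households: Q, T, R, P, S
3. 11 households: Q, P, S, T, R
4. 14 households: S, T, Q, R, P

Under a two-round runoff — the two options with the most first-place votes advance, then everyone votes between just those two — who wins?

Round 1 first-place votes: T 0, R 0, P 16, Q 15, S 14.
P and Q advance.
Runoff: P is preferred to Q by 16 voters; Q by 29.
Q wins the runoff.

Q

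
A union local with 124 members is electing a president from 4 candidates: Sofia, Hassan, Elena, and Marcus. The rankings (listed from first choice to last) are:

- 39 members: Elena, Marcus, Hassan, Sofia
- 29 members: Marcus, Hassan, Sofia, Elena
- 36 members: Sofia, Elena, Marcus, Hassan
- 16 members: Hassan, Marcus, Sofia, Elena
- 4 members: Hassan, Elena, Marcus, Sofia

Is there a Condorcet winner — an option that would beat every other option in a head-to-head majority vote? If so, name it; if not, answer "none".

Checking pairwise contests:
Hassan beats Sofia 88–36.
Elena beats Hassan 75–49.
Sofia beats Elena 81–43.
Elena beats Marcus 79–45.
Every option loses at least one head-to-head, so there is no Condorcet winner.

none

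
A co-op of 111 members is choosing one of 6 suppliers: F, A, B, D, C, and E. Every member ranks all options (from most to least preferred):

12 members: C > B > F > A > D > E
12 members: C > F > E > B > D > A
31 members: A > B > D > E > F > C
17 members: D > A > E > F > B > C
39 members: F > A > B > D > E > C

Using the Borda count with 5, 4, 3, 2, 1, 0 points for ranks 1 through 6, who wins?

A

F: 12·3 + 12·4 + 31·1 + 17·2 + 39·5 = 344
A: 12·2 + 12·0 + 31·5 + 17·4 + 39·4 = 403
B: 12·4 + 12·2 + 31·4 + 17·1 + 39·3 = 330
D: 12·1 + 12·1 + 31·3 + 17·5 + 39·2 = 280
C: 12·5 + 12·5 + 31·0 + 17·0 + 39·0 = 120
E: 12·0 + 12·3 + 31·2 + 17·3 + 39·1 = 188
A has the highest Borda score (403).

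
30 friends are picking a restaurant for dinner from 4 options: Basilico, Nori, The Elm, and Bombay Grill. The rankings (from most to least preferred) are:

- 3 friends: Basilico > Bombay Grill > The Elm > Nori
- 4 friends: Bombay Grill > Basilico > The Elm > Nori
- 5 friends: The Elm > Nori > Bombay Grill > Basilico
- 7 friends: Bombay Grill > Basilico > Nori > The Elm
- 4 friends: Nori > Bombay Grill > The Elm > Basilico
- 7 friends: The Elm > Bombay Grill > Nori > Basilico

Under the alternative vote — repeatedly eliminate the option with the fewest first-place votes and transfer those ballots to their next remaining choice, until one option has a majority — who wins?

Round 1: Basilico 3, Nori 4, The Elm 12, Bombay Grill 11. Eliminate Basilico.
Round 2: Nori 4, The Elm 12, Bombay Grill 14. Eliminate Nori.
Round 3: The Elm 12, Bombay Grill 18. Bombay Grill has a majority.

Bombay Grill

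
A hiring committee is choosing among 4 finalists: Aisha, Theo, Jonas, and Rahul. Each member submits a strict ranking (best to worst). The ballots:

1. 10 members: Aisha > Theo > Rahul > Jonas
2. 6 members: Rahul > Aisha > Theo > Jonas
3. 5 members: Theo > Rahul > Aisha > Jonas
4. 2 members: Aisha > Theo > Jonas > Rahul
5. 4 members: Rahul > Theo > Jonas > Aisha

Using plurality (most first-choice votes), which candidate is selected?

First-place votes: Aisha 12, Theo 5, Jonas 0, Rahul 10.
Aisha has the most first-place votes.

Aisha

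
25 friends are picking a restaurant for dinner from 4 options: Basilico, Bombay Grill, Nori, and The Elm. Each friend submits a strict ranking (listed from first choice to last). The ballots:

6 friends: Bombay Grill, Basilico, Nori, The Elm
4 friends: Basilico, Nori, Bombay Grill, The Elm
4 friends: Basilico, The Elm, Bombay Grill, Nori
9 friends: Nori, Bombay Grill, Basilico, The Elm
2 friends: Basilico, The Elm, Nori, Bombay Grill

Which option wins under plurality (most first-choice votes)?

Basilico

First-place votes: Basilico 10, Bombay Grill 6, Nori 9, The Elm 0.
Basilico has the most first-place votes.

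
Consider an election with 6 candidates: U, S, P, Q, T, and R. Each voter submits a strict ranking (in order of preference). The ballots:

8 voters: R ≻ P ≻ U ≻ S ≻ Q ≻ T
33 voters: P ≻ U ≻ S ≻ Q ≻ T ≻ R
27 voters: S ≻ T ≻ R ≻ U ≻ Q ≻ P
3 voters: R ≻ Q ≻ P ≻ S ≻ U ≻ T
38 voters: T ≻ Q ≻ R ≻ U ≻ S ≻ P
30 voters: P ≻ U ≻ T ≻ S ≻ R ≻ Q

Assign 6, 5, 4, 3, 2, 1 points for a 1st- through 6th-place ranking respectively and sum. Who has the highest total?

U: 8·4 + 33·5 + 27·3 + 3·2 + 38·3 + 30·5 = 548
S: 8·3 + 33·4 + 27·6 + 3·3 + 38·2 + 30·3 = 493
P: 8·5 + 33·6 + 27·1 + 3·4 + 38·1 + 30·6 = 495
Q: 8·2 + 33·3 + 27·2 + 3·5 + 38·5 + 30·1 = 404
T: 8·1 + 33·2 + 27·5 + 3·1 + 38·6 + 30·4 = 560
R: 8·6 + 33·1 + 27·4 + 3·6 + 38·4 + 30·2 = 419
T has the highest Borda score (560).

T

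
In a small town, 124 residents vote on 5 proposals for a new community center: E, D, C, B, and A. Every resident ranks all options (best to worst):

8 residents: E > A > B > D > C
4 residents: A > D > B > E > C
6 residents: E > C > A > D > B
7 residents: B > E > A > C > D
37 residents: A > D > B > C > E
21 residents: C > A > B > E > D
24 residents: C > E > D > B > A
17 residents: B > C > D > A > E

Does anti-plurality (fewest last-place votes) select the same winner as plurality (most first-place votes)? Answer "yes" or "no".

Anti-plurality — last-place votes: E 54, D 28, C 12, B 6, A 24. Winner: B.
Plurality — first-place votes: E 14, D 0, C 45, B 24, A 41. Winner: C.
The two methods disagree.

no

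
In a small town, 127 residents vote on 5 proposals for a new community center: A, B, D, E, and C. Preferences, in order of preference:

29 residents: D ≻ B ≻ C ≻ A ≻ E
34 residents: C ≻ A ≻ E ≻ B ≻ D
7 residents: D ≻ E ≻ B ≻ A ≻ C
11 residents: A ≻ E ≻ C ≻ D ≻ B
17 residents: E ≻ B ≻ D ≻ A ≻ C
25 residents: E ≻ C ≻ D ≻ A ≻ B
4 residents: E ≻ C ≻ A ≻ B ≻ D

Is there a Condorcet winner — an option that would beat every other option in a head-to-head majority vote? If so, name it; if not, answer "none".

none

Checking pairwise contests:
D beats A 78–49.
A beats B 74–53.
E beats D 91–36.
A beats E 74–53.
E beats C 64–63.
Every option loses at least one head-to-head, so there is no Condorcet winner.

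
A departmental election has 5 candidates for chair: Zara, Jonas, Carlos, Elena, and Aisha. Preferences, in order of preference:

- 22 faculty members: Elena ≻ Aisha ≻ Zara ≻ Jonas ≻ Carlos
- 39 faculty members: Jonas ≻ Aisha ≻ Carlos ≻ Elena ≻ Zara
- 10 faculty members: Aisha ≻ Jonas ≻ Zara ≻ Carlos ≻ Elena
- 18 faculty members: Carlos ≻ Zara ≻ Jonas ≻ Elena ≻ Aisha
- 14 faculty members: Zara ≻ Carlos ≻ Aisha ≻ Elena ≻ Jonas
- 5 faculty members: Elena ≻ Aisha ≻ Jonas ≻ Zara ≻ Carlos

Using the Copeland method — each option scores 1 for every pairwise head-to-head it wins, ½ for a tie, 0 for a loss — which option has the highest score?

Zara: ties Jonas; loses to Carlos, Elena, and Aisha → score 0.5.
Jonas: beats Carlos, Elena, and Aisha; ties Zara → score 3.5.
Carlos: beats Zara and Elena; loses to Jonas and Aisha → score 2.
Elena: beats Zara; loses to Jonas, Carlos, and Aisha → score 1.
Aisha: beats Zara, Carlos, and Elena; loses to Jonas → score 3.
Jonas has the best pairwise record.

Jonas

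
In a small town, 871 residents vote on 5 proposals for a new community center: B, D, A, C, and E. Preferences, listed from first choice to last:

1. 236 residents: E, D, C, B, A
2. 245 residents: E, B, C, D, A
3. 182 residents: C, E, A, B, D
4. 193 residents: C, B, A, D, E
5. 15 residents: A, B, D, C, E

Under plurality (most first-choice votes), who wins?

First-place votes: B 0, D 0, A 15, C 375, E 481.
E has the most first-place votes.

E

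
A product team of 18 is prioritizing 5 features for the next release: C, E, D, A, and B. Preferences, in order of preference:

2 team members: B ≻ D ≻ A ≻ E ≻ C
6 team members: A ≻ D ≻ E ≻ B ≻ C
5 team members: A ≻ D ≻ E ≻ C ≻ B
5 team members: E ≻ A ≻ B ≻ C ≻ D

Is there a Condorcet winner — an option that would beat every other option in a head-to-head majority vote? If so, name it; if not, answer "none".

A vs C: 18–0 for A.
A vs E: 13–5 for A.
A vs D: 16–2 for A.
A vs B: 16–2 for A.
A beats every other option head-to-head.

A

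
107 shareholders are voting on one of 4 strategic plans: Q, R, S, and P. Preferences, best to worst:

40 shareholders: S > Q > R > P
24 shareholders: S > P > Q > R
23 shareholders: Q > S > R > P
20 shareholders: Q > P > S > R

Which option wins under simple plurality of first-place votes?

S

First-place votes: Q 43, R 0, S 64, P 0.
S has the most first-place votes.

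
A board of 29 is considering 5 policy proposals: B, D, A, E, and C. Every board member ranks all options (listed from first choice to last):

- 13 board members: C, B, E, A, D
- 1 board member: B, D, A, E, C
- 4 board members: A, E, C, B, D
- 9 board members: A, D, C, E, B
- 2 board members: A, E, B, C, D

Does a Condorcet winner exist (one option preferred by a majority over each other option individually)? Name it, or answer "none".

A vs B: 15–14 for A.
A vs D: 28–1 for A.
A vs E: 16–13 for A.
A vs C: 16–13 for A.
A beats every other option head-to-head.

A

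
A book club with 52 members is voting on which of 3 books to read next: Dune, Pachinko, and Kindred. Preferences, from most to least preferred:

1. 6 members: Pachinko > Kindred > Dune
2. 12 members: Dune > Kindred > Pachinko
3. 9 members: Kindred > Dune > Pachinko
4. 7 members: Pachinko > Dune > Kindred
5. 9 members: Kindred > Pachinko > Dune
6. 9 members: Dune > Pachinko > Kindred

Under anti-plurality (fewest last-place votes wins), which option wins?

Dune

Last-place votes: Dune 15, Pachinko 21, Kindred 16.
Dune is ranked last by the fewest voters, so Dune wins.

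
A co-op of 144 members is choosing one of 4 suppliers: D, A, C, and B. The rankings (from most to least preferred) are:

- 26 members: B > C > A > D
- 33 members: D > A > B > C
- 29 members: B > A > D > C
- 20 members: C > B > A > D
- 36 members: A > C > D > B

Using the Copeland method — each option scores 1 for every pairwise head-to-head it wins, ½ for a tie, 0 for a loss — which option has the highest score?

D: loses to A, C, and B → score 0.
A: beats D and C; loses to B → score 2.
C: beats D; loses to A and B → score 1.
B: beats D, A, and C → score 3.
B has the best pairwise record.

B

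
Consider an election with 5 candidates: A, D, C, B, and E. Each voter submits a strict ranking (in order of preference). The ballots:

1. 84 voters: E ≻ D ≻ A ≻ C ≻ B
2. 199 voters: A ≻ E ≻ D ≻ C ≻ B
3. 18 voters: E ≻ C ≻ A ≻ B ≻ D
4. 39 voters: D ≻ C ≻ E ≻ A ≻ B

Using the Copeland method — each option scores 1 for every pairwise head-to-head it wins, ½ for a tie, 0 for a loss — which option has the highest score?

A: beats D, C, B, and E → score 4.
D: beats C and B; loses to A and E → score 2.
C: beats B; loses to A, D, and E → score 1.
B: loses to A, D, C, and E → score 0.
E: beats D, C, and B; loses to A → score 3.
A has the best pairwise record.

A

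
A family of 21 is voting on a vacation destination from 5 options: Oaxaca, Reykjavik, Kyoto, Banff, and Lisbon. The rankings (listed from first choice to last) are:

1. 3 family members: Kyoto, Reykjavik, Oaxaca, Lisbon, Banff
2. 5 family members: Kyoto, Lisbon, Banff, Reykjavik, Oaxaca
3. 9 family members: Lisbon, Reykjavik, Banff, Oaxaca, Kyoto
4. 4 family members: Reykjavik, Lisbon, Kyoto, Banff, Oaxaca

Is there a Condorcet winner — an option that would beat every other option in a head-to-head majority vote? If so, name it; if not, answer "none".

Lisbon

Lisbon vs Oaxaca: 18–3 for Lisbon.
Lisbon vs Reykjavik: 14–7 for Lisbon.
Lisbon vs Kyoto: 13–8 for Lisbon.
Lisbon vs Banff: 21–0 for Lisbon.
Lisbon beats every other option head-to-head.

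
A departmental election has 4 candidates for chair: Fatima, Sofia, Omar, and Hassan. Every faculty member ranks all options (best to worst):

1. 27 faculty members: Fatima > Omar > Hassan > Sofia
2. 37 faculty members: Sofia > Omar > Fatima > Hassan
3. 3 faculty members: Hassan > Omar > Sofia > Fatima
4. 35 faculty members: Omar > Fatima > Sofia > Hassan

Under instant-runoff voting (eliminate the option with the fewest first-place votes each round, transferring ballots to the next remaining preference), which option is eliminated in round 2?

Round 1: Fatima 27, Sofia 37, Omar 35, Hassan 3. Eliminate Hassan.
Round 2: Fatima 27, Sofia 37, Omar 38. Eliminate Fatima.

Fatima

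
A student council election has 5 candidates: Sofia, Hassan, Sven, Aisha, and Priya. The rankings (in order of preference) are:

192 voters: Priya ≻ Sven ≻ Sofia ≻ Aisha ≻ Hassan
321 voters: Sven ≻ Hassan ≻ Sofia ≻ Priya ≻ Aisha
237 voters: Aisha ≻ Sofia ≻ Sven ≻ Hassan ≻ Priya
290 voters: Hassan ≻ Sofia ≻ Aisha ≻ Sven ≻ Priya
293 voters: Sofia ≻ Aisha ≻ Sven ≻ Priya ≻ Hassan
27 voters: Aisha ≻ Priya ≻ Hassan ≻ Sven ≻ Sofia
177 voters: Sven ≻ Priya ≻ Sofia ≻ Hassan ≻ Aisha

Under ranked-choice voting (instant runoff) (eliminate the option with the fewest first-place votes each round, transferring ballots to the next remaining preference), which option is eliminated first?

Round 1: Sofia 293, Hassan 290, Sven 498, Aisha 264, Priya 192. Eliminate Priya.

Priya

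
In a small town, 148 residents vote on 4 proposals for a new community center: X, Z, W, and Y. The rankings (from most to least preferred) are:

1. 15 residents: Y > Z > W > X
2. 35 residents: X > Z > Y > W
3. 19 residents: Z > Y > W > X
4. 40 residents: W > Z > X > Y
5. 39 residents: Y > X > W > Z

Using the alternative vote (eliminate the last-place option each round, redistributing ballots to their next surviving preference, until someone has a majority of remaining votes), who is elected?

Round 1: X 35, Z 19, W 40, Y 54. Eliminate Z.
Round 2: X 35, W 40, Y 73. Eliminate X.
Round 3: W 40, Y 108. Y has a majority.

Y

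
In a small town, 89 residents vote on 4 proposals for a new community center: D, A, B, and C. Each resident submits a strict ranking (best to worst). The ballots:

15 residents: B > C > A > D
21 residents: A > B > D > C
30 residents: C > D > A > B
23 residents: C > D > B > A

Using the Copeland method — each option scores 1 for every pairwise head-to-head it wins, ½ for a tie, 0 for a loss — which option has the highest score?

D: beats A and B; loses to C → score 2.
A: beats B; loses to D and C → score 1.
B: loses to D, A, and C → score 0.
C: beats D, A, and B → score 3.
C has the best pairwise record.

C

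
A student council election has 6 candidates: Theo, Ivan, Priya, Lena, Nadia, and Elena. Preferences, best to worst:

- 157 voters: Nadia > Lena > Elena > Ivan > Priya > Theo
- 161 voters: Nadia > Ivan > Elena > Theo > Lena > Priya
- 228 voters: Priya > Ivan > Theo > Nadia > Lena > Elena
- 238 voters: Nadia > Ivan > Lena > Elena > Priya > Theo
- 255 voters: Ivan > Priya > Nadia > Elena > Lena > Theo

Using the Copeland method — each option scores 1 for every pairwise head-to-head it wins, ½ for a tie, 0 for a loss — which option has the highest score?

Theo: loses to Ivan, Priya, Lena, Nadia, and Elena → score 0.
Ivan: beats Theo, Priya, Lena, and Elena; loses to Nadia → score 4.
Priya: beats Theo; loses to Ivan, Lena, Nadia, and Elena → score 1.
Lena: beats Theo, Priya, and Elena; loses to Ivan and Nadia → score 3.
Nadia: beats Theo, Ivan, Priya, Lena, and Elena → score 5.
Elena: beats Theo and Priya; loses to Ivan, Lena, and Nadia → score 2.
Nadia has the best pairwise record.

Nadia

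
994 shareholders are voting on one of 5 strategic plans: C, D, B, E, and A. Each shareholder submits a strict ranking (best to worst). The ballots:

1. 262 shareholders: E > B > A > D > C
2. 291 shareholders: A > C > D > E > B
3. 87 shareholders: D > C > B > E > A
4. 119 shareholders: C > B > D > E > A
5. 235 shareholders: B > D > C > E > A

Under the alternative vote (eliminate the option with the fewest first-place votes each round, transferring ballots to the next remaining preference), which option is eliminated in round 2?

C

Round 1: C 119, D 87, B 235, E 262, A 291. Eliminate D.
Round 2: C 206, B 235, E 262, A 291. Eliminate C.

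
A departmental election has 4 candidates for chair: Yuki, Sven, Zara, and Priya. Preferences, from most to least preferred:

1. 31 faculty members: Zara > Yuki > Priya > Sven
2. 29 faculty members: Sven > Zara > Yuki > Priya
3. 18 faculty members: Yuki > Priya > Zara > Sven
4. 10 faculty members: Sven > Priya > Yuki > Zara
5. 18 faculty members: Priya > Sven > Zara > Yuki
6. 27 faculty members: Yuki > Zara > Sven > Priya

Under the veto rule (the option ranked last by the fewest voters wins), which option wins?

Last-place votes: Yuki 18, Sven 49, Zara 10, Priya 56.
Zara is ranked last by the fewest voters, so Zara wins.

Zara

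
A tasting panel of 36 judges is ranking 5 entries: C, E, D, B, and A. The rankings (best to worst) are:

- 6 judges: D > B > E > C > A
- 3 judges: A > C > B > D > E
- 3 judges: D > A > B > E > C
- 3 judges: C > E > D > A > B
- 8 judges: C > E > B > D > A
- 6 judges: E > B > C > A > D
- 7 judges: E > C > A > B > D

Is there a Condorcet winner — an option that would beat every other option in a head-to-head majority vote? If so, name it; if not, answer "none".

E

E vs C: 22–14 for E.
E vs D: 24–12 for E.
E vs B: 24–12 for E.
E vs A: 30–6 for E.
E beats every other option head-to-head.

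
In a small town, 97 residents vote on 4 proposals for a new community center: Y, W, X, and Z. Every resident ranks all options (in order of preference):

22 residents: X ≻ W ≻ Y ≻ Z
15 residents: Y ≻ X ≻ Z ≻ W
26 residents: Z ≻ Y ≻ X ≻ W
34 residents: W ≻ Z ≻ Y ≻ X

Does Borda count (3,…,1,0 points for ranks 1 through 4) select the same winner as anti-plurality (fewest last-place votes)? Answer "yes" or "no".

no

Borda — scores: Y 153, W 146, X 122, Z 161. Winner: Z.
Anti-plurality — last-place votes: Y 0, W 41, X 34, Z 22. Winner: Y.
The two methods disagree.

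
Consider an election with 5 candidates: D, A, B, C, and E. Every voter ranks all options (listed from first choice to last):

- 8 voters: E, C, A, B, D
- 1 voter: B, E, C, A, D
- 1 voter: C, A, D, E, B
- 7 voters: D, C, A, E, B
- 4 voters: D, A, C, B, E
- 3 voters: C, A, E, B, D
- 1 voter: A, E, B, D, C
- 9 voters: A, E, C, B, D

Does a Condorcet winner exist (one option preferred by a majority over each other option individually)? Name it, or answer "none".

none

Checking pairwise contests:
A beats D 23–11.
C beats A 20–14.
A beats B 33–1.
E beats C 19–15.
A beats E 25–9.
Every option loses at least one head-to-head, so there is no Condorcet winner.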